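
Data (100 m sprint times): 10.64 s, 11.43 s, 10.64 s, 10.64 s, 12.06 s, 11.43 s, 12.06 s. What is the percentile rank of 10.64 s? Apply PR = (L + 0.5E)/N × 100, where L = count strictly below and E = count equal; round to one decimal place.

N = 7.
Strictly below 10.64: 0. Equal to 10.64: 3.
PR = (0 + 0.5·3)/7 × 100 = 21.4

21.4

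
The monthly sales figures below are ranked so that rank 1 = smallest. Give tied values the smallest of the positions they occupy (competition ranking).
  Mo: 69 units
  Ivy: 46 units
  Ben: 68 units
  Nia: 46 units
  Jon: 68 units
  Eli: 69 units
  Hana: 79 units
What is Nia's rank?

Sorted (ascending): 46, 46, 68, 68, 69, 69, 79
The 2 values of 46 occupy positions 1–2 → each gets rank 1.
The 2 values of 68 occupy positions 3–4 → each gets rank 3.
The 2 values of 69 occupy positions 5–6 → each gets rank 5.
Nia has value 46 units → rank 1.

1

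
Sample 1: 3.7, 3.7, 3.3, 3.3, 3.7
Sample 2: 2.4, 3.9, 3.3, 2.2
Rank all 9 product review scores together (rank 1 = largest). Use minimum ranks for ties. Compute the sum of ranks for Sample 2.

Sorted (descending): 3.9, 3.7, 3.7, 3.7, 3.3, 3.3, 3.3, 2.4, 2.2
The 3 values of 3.7 occupy positions 2–4 → each gets rank 2.
The 3 values of 3.3 occupy positions 5–7 → each gets rank 5.
Sample 2 values → pooled ranks: 2.4→8, 3.9→1, 3.3→5, 2.2→9
Rank sum = 8 + 1 + 5 + 9 = 23

23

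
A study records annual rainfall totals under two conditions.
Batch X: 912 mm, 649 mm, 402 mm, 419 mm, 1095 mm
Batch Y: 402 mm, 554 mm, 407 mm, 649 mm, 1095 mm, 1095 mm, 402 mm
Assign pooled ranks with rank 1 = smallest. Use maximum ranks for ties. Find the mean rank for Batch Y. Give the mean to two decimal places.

6.86

Sorted (ascending): 402, 402, 402, 407, 419, 554, 649, 649, 912, 1095, 1095, 1095
The 3 values of 402 occupy positions 1–3 → each gets rank 3.
The 2 values of 649 occupy positions 7–8 → each gets rank 8.
The 3 values of 1095 occupy positions 10–12 → each gets rank 12.
Batch Y values → pooled ranks: 402→3, 554→6, 407→4, 649→8, 1095→12, 1095→12, 402→3
Mean rank = (3 + 6 + 4 + 8 + 12 + 12 + 3) / 7 = 6.86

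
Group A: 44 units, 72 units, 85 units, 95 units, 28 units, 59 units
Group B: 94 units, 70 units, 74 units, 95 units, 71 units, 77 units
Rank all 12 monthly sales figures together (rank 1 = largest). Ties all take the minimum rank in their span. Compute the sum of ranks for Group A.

45

Sorted (descending): 95, 95, 94, 85, 77, 74, 72, 71, 70, 59, 44, 28
The 2 values of 95 occupy positions 1–2 → each gets rank 1.
Group A values → pooled ranks: 44→11, 72→7, 85→4, 95→1, 28→12, 59→10
Rank sum = 11 + 7 + 4 + 1 + 12 + 10 = 45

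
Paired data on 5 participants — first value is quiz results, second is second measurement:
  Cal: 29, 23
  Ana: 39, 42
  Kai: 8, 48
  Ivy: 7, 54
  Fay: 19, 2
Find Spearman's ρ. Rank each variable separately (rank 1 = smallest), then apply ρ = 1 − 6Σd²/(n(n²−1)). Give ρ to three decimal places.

-0.600

Ranks of variable 1: 4, 5, 2, 1, 3
Ranks of variable 2: 2, 3, 4, 5, 1
d = r₁ − r₂: 2, 2, -2, -4, 2
d²: 4, 4, 4, 16, 4; Σd² = 32
ρ = 1 − 6·32/(5·24) = 1 − 192/120 = -0.600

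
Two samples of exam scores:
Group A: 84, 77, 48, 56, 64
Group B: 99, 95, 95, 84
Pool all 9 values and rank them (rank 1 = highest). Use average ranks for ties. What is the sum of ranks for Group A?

34.5

Sorted (descending): 99, 95, 95, 84, 84, 77, 64, 56, 48
The 2 values of 95 occupy positions 2–3 → average rank (2+3)/2 = 2.5.
The 2 values of 84 occupy positions 4–5 → average rank (4+5)/2 = 4.5.
Group A values → pooled ranks: 84→4.5, 77→6, 48→9, 56→8, 64→7
Rank sum = 4.5 + 6 + 9 + 8 + 7 = 34.5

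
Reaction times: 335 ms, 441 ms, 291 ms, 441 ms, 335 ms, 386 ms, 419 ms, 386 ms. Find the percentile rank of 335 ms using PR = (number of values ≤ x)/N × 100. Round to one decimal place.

37.5

N = 8.
Strictly below 335: 1. Equal to 335: 2.
PR = 3/8 × 100 = 37.5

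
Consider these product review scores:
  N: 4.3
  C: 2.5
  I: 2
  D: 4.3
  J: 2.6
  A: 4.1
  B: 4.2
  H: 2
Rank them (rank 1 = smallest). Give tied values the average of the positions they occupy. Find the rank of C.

3

Sorted (ascending): 2, 2, 2.5, 2.6, 4.1, 4.2, 4.3, 4.3
The 2 values of 2 occupy positions 1–2 → average rank (1+2)/2 = 1.5.
The 2 values of 4.3 occupy positions 7–8 → average rank (7+8)/2 = 7.5.
C has value 2.5 → rank 3.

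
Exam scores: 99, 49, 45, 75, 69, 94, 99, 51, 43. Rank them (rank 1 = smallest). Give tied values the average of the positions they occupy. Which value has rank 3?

Sorted (ascending): 43, 45, 49, 51, 69, 75, 94, 99, 99
The 2 values of 99 occupy positions 8–9 → average rank (8+9)/2 = 8.5.
Rank 3 → value 49.

49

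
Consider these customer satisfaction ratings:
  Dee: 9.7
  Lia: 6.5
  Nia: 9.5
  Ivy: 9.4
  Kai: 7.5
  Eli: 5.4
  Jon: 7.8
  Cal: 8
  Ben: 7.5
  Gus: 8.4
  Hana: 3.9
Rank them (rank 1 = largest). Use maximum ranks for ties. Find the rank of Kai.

Sorted (descending): 9.7, 9.5, 9.4, 8.4, 8, 7.8, 7.5, 7.5, 6.5, 5.4, 3.9
The 2 values of 7.5 occupy positions 7–8 → each gets rank 8.
Kai has value 7.5 → rank 8.

8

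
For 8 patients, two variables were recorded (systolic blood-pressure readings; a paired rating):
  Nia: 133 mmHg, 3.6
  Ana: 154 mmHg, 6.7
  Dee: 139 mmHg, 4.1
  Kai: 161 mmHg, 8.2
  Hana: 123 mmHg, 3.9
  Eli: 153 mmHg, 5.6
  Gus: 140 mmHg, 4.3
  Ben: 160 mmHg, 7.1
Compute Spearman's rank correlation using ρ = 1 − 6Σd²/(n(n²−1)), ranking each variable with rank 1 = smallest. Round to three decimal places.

Ranks of variable 1: 2, 6, 3, 8, 1, 5, 4, 7
Ranks of variable 2: 1, 6, 3, 8, 2, 5, 4, 7
d = r₁ − r₂: 1, 0, 0, 0, -1, 0, 0, 0
d²: 1, 0, 0, 0, 1, 0, 0, 0; Σd² = 2
ρ = 1 − 6·2/(8·63) = 1 − 12/504 = 0.976

0.976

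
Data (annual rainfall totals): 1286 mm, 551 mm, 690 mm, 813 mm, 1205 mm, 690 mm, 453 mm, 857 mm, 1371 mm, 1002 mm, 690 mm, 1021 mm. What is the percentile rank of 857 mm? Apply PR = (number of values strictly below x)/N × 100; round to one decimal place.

N = 12.
Strictly below 857: 6. Equal to 857: 1.
PR = 6/12 × 100 = 50.0

50.0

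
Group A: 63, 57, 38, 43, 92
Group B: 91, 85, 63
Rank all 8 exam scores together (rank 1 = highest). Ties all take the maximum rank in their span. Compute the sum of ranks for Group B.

Sorted (descending): 92, 91, 85, 63, 63, 57, 43, 38
The 2 values of 63 occupy positions 4–5 → each gets rank 5.
Group B values → pooled ranks: 91→2, 85→3, 63→5
Rank sum = 2 + 3 + 5 = 10

10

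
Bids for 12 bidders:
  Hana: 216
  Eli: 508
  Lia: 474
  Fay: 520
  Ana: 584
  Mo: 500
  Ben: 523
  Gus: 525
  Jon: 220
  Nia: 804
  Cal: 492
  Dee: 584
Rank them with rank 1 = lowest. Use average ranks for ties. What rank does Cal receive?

4

Sorted (ascending): 216, 220, 474, 492, 500, 508, 520, 523, 525, 584, 584, 804
The 2 values of 584 occupy positions 10–11 → average rank (10+11)/2 = 10.5.
Cal has value 492 → rank 4.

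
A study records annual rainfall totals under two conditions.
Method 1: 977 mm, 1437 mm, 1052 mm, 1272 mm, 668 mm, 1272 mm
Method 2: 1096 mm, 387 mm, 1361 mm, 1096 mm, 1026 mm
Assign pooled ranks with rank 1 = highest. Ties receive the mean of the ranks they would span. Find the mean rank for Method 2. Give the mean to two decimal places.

6.40

Sorted (descending): 1437, 1361, 1272, 1272, 1096, 1096, 1052, 1026, 977, 668, 387
The 2 values of 1272 occupy positions 3–4 → average rank (3+4)/2 = 3.5.
The 2 values of 1096 occupy positions 5–6 → average rank (5+6)/2 = 5.5.
Method 2 values → pooled ranks: 1096→5.5, 387→11, 1361→2, 1096→5.5, 1026→8
Mean rank = (5.5 + 11 + 2 + 5.5 + 8) / 5 = 6.40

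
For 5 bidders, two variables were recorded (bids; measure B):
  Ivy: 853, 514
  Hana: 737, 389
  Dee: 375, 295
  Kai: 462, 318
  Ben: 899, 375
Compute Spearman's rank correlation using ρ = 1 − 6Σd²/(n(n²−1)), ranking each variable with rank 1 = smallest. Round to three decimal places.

0.700

Ranks of variable 1: 4, 3, 1, 2, 5
Ranks of variable 2: 5, 4, 1, 2, 3
d = r₁ − r₂: -1, -1, 0, 0, 2
d²: 1, 1, 0, 0, 4; Σd² = 6
ρ = 1 − 6·6/(5·24) = 1 − 36/120 = 0.700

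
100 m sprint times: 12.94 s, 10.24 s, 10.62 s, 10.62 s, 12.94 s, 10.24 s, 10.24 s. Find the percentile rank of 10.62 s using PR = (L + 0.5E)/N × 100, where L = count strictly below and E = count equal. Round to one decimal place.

N = 7.
Strictly below 10.62: 3. Equal to 10.62: 2.
PR = (3 + 0.5·2)/7 × 100 = 57.1

57.1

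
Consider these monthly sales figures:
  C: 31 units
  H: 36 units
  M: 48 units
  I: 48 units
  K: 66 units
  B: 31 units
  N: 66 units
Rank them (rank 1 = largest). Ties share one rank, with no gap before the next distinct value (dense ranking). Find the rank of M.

2

Sorted (descending): 66, 66, 48, 48, 36, 31, 31
The 2 values of 66 share dense rank 1.
The 2 values of 48 share dense rank 2.
The 2 values of 31 share dense rank 4.
Remaining distinct values take the next consecutive integers.
M has value 48 units → rank 2.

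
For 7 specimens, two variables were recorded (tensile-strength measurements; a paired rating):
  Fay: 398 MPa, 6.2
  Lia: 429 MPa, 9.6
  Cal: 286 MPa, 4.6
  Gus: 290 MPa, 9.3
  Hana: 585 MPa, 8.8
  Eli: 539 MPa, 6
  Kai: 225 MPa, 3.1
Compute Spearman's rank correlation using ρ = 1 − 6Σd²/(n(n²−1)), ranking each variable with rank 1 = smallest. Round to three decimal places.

Ranks of variable 1: 4, 5, 2, 3, 7, 6, 1
Ranks of variable 2: 4, 7, 2, 6, 5, 3, 1
d = r₁ − r₂: 0, -2, 0, -3, 2, 3, 0
d²: 0, 4, 0, 9, 4, 9, 0; Σd² = 26
ρ = 1 − 6·26/(7·48) = 1 − 156/336 = 0.536

0.536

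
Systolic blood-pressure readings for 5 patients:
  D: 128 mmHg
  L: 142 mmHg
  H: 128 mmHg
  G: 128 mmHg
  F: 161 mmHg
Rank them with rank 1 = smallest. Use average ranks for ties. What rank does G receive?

2

Sorted (ascending): 128, 128, 128, 142, 161
The 3 values of 128 occupy positions 1–3 → average rank 2.
G has value 128 mmHg → rank 2.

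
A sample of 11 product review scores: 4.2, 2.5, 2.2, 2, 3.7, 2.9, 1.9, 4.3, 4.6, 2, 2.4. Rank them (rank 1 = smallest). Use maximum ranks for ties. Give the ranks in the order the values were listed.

9, 6, 4, 3, 8, 7, 1, 10, 11, 3, 5

Sorted (ascending): 1.9, 2, 2, 2.2, 2.4, 2.5, 2.9, 3.7, 4.2, 4.3, 4.6
The 2 values of 2 occupy positions 2–3 → each gets rank 3.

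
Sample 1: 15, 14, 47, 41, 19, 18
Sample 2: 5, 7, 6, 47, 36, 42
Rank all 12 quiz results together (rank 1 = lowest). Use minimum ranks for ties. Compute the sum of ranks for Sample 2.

Sorted (ascending): 5, 6, 7, 14, 15, 18, 19, 36, 41, 42, 47, 47
The 2 values of 47 occupy positions 11–12 → each gets rank 11.
Sample 2 values → pooled ranks: 5→1, 7→3, 6→2, 47→11, 36→8, 42→10
Rank sum = 1 + 3 + 2 + 11 + 8 + 10 = 35

35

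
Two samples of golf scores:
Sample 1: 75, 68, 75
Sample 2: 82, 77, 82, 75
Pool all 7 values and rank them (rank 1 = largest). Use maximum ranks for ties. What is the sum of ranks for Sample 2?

13

Sorted (descending): 82, 82, 77, 75, 75, 75, 68
The 2 values of 82 occupy positions 1–2 → each gets rank 2.
The 3 values of 75 occupy positions 4–6 → each gets rank 6.
Sample 2 values → pooled ranks: 82→2, 77→3, 82→2, 75→6
Rank sum = 2 + 3 + 2 + 6 = 13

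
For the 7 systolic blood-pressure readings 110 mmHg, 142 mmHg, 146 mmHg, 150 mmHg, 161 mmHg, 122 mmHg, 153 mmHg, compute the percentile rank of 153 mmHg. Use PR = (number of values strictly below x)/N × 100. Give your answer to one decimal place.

N = 7.
Strictly below 153: 5. Equal to 153: 1.
PR = 5/7 × 100 = 71.4

71.4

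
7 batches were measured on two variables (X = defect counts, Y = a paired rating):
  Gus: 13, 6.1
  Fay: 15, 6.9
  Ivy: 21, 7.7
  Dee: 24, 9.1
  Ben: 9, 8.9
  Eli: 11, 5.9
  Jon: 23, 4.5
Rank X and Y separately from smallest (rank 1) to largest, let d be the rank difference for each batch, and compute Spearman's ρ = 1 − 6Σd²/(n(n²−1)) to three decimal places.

0.107

Ranks of variable 1: 3, 4, 5, 7, 1, 2, 6
Ranks of variable 2: 3, 4, 5, 7, 6, 2, 1
d = r₁ − r₂: 0, 0, 0, 0, -5, 0, 5
d²: 0, 0, 0, 0, 25, 0, 25; Σd² = 50
ρ = 1 − 6·50/(7·48) = 1 − 300/336 = 0.107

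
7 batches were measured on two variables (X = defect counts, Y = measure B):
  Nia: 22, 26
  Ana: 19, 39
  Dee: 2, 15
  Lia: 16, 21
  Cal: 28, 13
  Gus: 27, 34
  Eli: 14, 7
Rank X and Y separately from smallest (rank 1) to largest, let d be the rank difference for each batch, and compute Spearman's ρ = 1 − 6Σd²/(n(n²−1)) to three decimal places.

0.286

Ranks of variable 1: 5, 4, 1, 3, 7, 6, 2
Ranks of variable 2: 5, 7, 3, 4, 2, 6, 1
d = r₁ − r₂: 0, -3, -2, -1, 5, 0, 1
d²: 0, 9, 4, 1, 25, 0, 1; Σd² = 40
ρ = 1 − 6·40/(7·48) = 1 − 240/336 = 0.286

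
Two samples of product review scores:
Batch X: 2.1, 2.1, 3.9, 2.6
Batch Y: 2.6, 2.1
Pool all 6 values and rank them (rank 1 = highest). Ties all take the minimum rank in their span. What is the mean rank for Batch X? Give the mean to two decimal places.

Sorted (descending): 3.9, 2.6, 2.6, 2.1, 2.1, 2.1
The 2 values of 2.6 occupy positions 2–3 → each gets rank 2.
The 3 values of 2.1 occupy positions 4–6 → each gets rank 4.
Batch X values → pooled ranks: 2.1→4, 2.1→4, 3.9→1, 2.6→2
Mean rank = (4 + 4 + 1 + 2) / 4 = 2.75

2.75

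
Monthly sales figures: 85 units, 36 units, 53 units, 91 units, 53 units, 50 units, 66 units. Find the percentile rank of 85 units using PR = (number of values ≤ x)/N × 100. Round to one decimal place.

85.7

N = 7.
Strictly below 85: 5. Equal to 85: 1.
PR = 6/7 × 100 = 85.7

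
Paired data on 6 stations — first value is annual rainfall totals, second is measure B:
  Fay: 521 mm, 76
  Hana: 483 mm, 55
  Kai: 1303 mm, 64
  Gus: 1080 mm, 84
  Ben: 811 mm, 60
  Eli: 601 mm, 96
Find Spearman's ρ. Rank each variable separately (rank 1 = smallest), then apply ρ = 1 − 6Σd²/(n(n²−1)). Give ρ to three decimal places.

0.257

Ranks of variable 1: 2, 1, 6, 5, 4, 3
Ranks of variable 2: 4, 1, 3, 5, 2, 6
d = r₁ − r₂: -2, 0, 3, 0, 2, -3
d²: 4, 0, 9, 0, 4, 9; Σd² = 26
ρ = 1 − 6·26/(6·35) = 1 − 156/210 = 0.257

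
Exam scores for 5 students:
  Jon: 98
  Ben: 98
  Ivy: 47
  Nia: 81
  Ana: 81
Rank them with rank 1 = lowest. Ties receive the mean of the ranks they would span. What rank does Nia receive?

2.5

Sorted (ascending): 47, 81, 81, 98, 98
The 2 values of 81 occupy positions 2–3 → average rank (2+3)/2 = 2.5.
The 2 values of 98 occupy positions 4–5 → average rank (4+5)/2 = 4.5.
Nia has value 81 → rank 2.5.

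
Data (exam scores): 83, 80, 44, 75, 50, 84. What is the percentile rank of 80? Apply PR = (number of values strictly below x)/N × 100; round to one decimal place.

50.0

N = 6.
Strictly below 80: 3. Equal to 80: 1.
PR = 3/6 × 100 = 50.0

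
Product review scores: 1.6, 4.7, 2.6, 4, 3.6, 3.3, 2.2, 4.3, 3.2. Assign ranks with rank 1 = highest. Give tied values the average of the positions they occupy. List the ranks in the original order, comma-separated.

9, 1, 7, 3, 4, 5, 8, 2, 6

Sorted (descending): 4.7, 4.3, 4, 3.6, 3.3, 3.2, 2.6, 2.2, 1.6
No ties — each value takes its position as its rank.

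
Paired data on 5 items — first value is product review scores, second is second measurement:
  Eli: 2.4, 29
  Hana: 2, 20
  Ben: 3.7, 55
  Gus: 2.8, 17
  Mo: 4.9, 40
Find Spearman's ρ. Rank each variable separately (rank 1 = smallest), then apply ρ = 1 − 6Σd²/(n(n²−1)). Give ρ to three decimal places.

Ranks of variable 1: 2, 1, 4, 3, 5
Ranks of variable 2: 3, 2, 5, 1, 4
d = r₁ − r₂: -1, -1, -1, 2, 1
d²: 1, 1, 1, 4, 1; Σd² = 8
ρ = 1 − 6·8/(5·24) = 1 − 48/120 = 0.600

0.600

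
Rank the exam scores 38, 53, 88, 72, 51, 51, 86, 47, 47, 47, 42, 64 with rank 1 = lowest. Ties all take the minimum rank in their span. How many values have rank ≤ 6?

Sorted (ascending): 38, 42, 47, 47, 47, 51, 51, 53, 64, 72, 86, 88
The 3 values of 47 occupy positions 3–5 → each gets rank 3.
The 2 values of 51 occupy positions 6–7 → each gets rank 6.
Ranks ≤ 6: {1, 2, 3, 3, 3, 6, 6} → 7 values.

7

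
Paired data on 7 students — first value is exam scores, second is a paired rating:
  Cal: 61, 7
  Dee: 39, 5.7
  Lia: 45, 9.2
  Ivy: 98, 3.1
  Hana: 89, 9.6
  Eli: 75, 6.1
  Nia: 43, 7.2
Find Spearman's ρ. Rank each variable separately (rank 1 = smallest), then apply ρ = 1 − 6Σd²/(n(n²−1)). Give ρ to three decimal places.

Ranks of variable 1: 4, 1, 3, 7, 6, 5, 2
Ranks of variable 2: 4, 2, 6, 1, 7, 3, 5
d = r₁ − r₂: 0, -1, -3, 6, -1, 2, -3
d²: 0, 1, 9, 36, 1, 4, 9; Σd² = 60
ρ = 1 − 6·60/(7·48) = 1 − 360/336 = -0.071

-0.071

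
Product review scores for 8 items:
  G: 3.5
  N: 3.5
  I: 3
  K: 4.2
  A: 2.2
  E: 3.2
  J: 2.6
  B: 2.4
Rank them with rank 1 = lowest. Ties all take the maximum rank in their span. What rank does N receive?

Sorted (ascending): 2.2, 2.4, 2.6, 3, 3.2, 3.5, 3.5, 4.2
The 2 values of 3.5 occupy positions 6–7 → each gets rank 7.
N has value 3.5 → rank 7.

7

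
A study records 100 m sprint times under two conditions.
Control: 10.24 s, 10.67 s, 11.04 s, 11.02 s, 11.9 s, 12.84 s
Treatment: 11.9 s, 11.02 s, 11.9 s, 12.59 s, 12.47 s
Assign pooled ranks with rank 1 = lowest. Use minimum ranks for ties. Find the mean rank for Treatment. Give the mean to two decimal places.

Sorted (ascending): 10.24, 10.67, 11.02, 11.02, 11.04, 11.9, 11.9, 11.9, 12.47, 12.59, 12.84
The 2 values of 11.02 occupy positions 3–4 → each gets rank 3.
The 3 values of 11.9 occupy positions 6–8 → each gets rank 6.
Treatment values → pooled ranks: 11.9→6, 11.02→3, 11.9→6, 12.59→10, 12.47→9
Mean rank = (6 + 3 + 6 + 10 + 9) / 5 = 6.80

6.80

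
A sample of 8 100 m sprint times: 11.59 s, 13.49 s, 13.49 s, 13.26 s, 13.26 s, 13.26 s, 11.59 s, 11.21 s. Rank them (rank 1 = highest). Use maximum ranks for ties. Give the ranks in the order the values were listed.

7, 2, 2, 5, 5, 5, 7, 8

Sorted (descending): 13.49, 13.49, 13.26, 13.26, 13.26, 11.59, 11.59, 11.21
The 2 values of 13.49 occupy positions 1–2 → each gets rank 2.
The 3 values of 13.26 occupy positions 3–5 → each gets rank 5.
The 2 values of 11.59 occupy positions 6–7 → each gets rank 7.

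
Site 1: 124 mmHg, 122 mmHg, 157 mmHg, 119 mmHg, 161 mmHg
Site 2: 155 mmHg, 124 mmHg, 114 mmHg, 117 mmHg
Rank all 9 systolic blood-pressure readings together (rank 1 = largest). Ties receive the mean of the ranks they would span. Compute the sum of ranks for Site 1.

20.5

Sorted (descending): 161, 157, 155, 124, 124, 122, 119, 117, 114
The 2 values of 124 occupy positions 4–5 → average rank (4+5)/2 = 4.5.
Site 1 values → pooled ranks: 124→4.5, 122→6, 157→2, 119→7, 161→1
Rank sum = 4.5 + 6 + 2 + 7 + 1 = 20.5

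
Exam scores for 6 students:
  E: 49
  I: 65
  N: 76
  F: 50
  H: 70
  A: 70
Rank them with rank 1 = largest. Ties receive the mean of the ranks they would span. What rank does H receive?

Sorted (descending): 76, 70, 70, 65, 50, 49
The 2 values of 70 occupy positions 2–3 → average rank (2+3)/2 = 2.5.
H has value 70 → rank 2.5.

2.5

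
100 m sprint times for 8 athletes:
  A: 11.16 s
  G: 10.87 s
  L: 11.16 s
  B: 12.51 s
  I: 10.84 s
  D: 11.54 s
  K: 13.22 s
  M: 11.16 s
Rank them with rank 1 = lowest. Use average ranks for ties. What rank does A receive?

4

Sorted (ascending): 10.84, 10.87, 11.16, 11.16, 11.16, 11.54, 12.51, 13.22
The 3 values of 11.16 occupy positions 3–5 → average rank 4.
A has value 11.16 s → rank 4.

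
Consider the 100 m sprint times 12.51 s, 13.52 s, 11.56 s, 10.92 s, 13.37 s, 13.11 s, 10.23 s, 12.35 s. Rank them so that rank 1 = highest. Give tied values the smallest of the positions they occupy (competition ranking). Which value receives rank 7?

Sorted (descending): 13.52, 13.37, 13.11, 12.51, 12.35, 11.56, 10.92, 10.23
No ties — each value takes its position as its rank.
Rank 7 → value 10.92.

10.92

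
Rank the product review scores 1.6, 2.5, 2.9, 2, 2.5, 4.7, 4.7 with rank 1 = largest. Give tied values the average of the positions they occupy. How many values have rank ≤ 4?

Sorted (descending): 4.7, 4.7, 2.9, 2.5, 2.5, 2, 1.6
The 2 values of 4.7 occupy positions 1–2 → average rank (1+2)/2 = 1.5.
The 2 values of 2.5 occupy positions 4–5 → average rank (4+5)/2 = 4.5.
Ranks ≤ 4: {1.5, 1.5, 3} → 3 values.

3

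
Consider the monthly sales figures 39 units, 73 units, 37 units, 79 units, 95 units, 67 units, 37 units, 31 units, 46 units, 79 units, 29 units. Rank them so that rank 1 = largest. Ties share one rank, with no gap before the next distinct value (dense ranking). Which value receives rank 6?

Sorted (descending): 95, 79, 79, 73, 67, 46, 39, 37, 37, 31, 29
The 2 values of 79 share dense rank 2.
The 2 values of 37 share dense rank 7.
Remaining distinct values take the next consecutive integers.
Rank 6 → value 39.

39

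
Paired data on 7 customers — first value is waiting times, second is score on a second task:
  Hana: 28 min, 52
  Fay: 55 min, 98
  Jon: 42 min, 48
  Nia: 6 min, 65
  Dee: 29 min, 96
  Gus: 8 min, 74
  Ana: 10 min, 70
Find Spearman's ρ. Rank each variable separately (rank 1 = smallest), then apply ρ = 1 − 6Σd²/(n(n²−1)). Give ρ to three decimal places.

Ranks of variable 1: 4, 7, 6, 1, 5, 2, 3
Ranks of variable 2: 2, 7, 1, 3, 6, 5, 4
d = r₁ − r₂: 2, 0, 5, -2, -1, -3, -1
d²: 4, 0, 25, 4, 1, 9, 1; Σd² = 44
ρ = 1 − 6·44/(7·48) = 1 − 264/336 = 0.214

0.214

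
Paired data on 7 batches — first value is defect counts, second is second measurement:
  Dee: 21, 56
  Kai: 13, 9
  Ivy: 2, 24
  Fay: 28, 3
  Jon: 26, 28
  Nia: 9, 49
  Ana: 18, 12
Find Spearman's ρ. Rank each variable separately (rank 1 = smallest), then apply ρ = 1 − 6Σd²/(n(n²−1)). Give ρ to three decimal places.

Ranks of variable 1: 5, 3, 1, 7, 6, 2, 4
Ranks of variable 2: 7, 2, 4, 1, 5, 6, 3
d = r₁ − r₂: -2, 1, -3, 6, 1, -4, 1
d²: 4, 1, 9, 36, 1, 16, 1; Σd² = 68
ρ = 1 − 6·68/(7·48) = 1 − 408/336 = -0.214

-0.214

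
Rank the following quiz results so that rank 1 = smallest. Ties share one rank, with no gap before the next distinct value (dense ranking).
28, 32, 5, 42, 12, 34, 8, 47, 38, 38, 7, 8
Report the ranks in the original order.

Sorted (ascending): 5, 7, 8, 8, 12, 28, 32, 34, 38, 38, 42, 47
The 2 values of 8 share dense rank 3.
The 2 values of 38 share dense rank 8.
Remaining distinct values take the next consecutive integers.

5, 6, 1, 9, 4, 7, 3, 10, 8, 8, 2, 3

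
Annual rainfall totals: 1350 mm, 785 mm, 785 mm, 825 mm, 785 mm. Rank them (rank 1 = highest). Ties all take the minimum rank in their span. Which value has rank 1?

1350

Sorted (descending): 1350, 825, 785, 785, 785
The 3 values of 785 occupy positions 3–5 → each gets rank 3.
Rank 1 → value 1350.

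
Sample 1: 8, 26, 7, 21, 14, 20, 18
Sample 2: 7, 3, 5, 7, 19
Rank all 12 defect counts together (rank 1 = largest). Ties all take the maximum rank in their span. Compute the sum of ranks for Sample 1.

34

Sorted (descending): 26, 21, 20, 19, 18, 14, 8, 7, 7, 7, 5, 3
The 3 values of 7 occupy positions 8–10 → each gets rank 10.
Sample 1 values → pooled ranks: 8→7, 26→1, 7→10, 21→2, 14→6, 20→3, 18→5
Rank sum = 7 + 1 + 10 + 2 + 6 + 3 + 5 = 34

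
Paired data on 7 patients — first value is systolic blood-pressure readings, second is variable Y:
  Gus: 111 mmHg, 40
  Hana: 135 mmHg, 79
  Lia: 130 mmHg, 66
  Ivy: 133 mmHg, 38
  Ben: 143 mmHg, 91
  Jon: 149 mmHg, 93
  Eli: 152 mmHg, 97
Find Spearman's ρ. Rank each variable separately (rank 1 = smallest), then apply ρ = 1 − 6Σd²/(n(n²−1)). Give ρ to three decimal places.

Ranks of variable 1: 1, 4, 2, 3, 5, 6, 7
Ranks of variable 2: 2, 4, 3, 1, 5, 6, 7
d = r₁ − r₂: -1, 0, -1, 2, 0, 0, 0
d²: 1, 0, 1, 4, 0, 0, 0; Σd² = 6
ρ = 1 − 6·6/(7·48) = 1 − 36/336 = 0.893

0.893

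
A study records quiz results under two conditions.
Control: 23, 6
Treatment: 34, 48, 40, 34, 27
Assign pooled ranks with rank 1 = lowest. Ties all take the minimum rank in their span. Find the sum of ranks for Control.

3

Sorted (ascending): 6, 23, 27, 34, 34, 40, 48
The 2 values of 34 occupy positions 4–5 → each gets rank 4.
Control values → pooled ranks: 23→2, 6→1
Rank sum = 2 + 1 = 3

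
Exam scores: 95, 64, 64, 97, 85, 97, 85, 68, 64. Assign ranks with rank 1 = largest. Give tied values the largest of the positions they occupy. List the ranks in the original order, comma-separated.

Sorted (descending): 97, 97, 95, 85, 85, 68, 64, 64, 64
The 2 values of 97 occupy positions 1–2 → each gets rank 2.
The 2 values of 85 occupy positions 4–5 → each gets rank 5.
The 3 values of 64 occupy positions 7–9 → each gets rank 9.

3, 9, 9, 2, 5, 2, 5, 6, 9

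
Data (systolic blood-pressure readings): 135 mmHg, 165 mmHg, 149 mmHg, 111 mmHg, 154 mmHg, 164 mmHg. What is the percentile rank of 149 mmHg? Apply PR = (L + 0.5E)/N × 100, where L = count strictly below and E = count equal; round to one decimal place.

41.7

N = 6.
Strictly below 149: 2. Equal to 149: 1.
PR = (2 + 0.5·1)/6 × 100 = 41.7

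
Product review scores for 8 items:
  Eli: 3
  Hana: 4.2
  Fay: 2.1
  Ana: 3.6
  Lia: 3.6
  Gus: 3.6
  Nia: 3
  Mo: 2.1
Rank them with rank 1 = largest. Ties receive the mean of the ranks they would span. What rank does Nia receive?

Sorted (descending): 4.2, 3.6, 3.6, 3.6, 3, 3, 2.1, 2.1
The 3 values of 3.6 occupy positions 2–4 → average rank 3.
The 2 values of 3 occupy positions 5–6 → average rank (5+6)/2 = 5.5.
The 2 values of 2.1 occupy positions 7–8 → average rank (7+8)/2 = 7.5.
Nia has value 3 → rank 5.5.

5.5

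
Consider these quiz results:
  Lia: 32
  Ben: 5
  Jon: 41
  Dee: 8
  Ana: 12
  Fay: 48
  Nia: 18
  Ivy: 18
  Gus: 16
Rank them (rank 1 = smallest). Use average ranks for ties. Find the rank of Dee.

Sorted (ascending): 5, 8, 12, 16, 18, 18, 32, 41, 48
The 2 values of 18 occupy positions 5–6 → average rank (5+6)/2 = 5.5.
Dee has value 8 → rank 2.

2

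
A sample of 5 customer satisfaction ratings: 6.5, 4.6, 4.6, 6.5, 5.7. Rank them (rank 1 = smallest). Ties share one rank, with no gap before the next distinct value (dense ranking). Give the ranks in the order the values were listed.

3, 1, 1, 3, 2

Sorted (ascending): 4.6, 4.6, 5.7, 6.5, 6.5
The 2 values of 4.6 share dense rank 1.
The 2 values of 6.5 share dense rank 3.
Remaining distinct values take the next consecutive integers.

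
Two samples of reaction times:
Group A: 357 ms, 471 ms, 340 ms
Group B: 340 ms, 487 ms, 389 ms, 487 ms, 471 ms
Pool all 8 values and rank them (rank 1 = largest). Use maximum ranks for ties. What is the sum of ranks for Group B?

Sorted (descending): 487, 487, 471, 471, 389, 357, 340, 340
The 2 values of 487 occupy positions 1–2 → each gets rank 2.
The 2 values of 471 occupy positions 3–4 → each gets rank 4.
The 2 values of 340 occupy positions 7–8 → each gets rank 8.
Group B values → pooled ranks: 340→8, 487→2, 389→5, 487→2, 471→4
Rank sum = 8 + 2 + 5 + 2 + 4 = 21

21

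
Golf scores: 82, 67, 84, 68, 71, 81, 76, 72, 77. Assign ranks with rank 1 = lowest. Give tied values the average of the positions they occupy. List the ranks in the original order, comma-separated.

8, 1, 9, 2, 3, 7, 5, 4, 6

Sorted (ascending): 67, 68, 71, 72, 76, 77, 81, 82, 84
No ties — each value takes its position as its rank.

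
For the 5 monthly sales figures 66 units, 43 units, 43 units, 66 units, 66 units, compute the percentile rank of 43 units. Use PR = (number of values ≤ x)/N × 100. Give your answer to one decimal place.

40.0

N = 5.
Strictly below 43: 0. Equal to 43: 2.
PR = 2/5 × 100 = 40.0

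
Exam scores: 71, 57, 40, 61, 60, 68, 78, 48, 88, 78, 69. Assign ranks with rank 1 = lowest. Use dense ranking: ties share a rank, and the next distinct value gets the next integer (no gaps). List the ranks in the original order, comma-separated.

8, 3, 1, 5, 4, 6, 9, 2, 10, 9, 7

Sorted (ascending): 40, 48, 57, 60, 61, 68, 69, 71, 78, 78, 88
The 2 values of 78 share dense rank 9.
Remaining distinct values take the next consecutive integers.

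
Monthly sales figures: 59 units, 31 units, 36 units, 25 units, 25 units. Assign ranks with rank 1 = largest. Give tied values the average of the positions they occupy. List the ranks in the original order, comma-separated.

1, 3, 2, 4.5, 4.5

Sorted (descending): 59, 36, 31, 25, 25
The 2 values of 25 occupy positions 4–5 → average rank (4+5)/2 = 4.5.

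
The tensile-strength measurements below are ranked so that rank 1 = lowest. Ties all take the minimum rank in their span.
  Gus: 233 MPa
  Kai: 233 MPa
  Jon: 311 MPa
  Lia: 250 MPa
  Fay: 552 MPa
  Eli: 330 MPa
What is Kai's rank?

1

Sorted (ascending): 233, 233, 250, 311, 330, 552
The 2 values of 233 occupy positions 1–2 → each gets rank 1.
Kai has value 233 MPa → rank 1.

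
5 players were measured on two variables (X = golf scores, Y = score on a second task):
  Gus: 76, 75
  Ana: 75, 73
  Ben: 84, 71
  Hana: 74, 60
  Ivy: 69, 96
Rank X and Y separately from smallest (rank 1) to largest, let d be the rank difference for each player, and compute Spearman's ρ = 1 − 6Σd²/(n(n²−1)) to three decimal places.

Ranks of variable 1: 4, 3, 5, 2, 1
Ranks of variable 2: 4, 3, 2, 1, 5
d = r₁ − r₂: 0, 0, 3, 1, -4
d²: 0, 0, 9, 1, 16; Σd² = 26
ρ = 1 − 6·26/(5·24) = 1 − 156/120 = -0.300

-0.300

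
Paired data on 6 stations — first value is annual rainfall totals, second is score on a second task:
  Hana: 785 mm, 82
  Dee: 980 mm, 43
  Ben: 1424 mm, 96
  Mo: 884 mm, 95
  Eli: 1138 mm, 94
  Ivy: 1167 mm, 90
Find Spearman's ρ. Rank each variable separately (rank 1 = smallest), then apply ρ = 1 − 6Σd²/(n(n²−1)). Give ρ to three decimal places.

Ranks of variable 1: 1, 3, 6, 2, 4, 5
Ranks of variable 2: 2, 1, 6, 5, 4, 3
d = r₁ − r₂: -1, 2, 0, -3, 0, 2
d²: 1, 4, 0, 9, 0, 4; Σd² = 18
ρ = 1 − 6·18/(6·35) = 1 − 108/210 = 0.486

0.486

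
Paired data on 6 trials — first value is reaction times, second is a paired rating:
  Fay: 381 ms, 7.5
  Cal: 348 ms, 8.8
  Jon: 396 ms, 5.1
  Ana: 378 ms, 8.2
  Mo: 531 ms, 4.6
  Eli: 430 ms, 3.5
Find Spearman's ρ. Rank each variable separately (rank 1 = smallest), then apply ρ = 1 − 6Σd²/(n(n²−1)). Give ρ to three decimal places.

-0.943

Ranks of variable 1: 3, 1, 4, 2, 6, 5
Ranks of variable 2: 4, 6, 3, 5, 2, 1
d = r₁ − r₂: -1, -5, 1, -3, 4, 4
d²: 1, 25, 1, 9, 16, 16; Σd² = 68
ρ = 1 − 6·68/(6·35) = 1 − 408/210 = -0.943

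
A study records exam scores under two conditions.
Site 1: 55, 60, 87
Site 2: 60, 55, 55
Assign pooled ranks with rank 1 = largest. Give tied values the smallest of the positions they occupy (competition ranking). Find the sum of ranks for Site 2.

10

Sorted (descending): 87, 60, 60, 55, 55, 55
The 2 values of 60 occupy positions 2–3 → each gets rank 2.
The 3 values of 55 occupy positions 4–6 → each gets rank 4.
Site 2 values → pooled ranks: 60→2, 55→4, 55→4
Rank sum = 2 + 4 + 4 = 10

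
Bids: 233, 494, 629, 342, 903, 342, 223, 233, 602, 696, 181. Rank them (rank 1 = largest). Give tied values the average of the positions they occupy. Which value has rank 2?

Sorted (descending): 903, 696, 629, 602, 494, 342, 342, 233, 233, 223, 181
The 2 values of 342 occupy positions 6–7 → average rank (6+7)/2 = 6.5.
The 2 values of 233 occupy positions 8–9 → average rank (8+9)/2 = 8.5.
Rank 2 → value 696.

696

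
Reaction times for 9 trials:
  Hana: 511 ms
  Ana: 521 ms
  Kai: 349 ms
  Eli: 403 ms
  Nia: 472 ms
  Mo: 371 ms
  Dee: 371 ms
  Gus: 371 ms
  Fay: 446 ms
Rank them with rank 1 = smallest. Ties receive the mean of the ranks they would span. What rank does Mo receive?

3

Sorted (ascending): 349, 371, 371, 371, 403, 446, 472, 511, 521
The 3 values of 371 occupy positions 2–4 → average rank 3.
Mo has value 371 ms → rank 3.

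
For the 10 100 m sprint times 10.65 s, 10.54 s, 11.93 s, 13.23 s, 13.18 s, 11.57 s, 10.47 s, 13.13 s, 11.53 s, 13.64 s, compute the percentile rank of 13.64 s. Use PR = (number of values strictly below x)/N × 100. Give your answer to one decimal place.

N = 10.
Strictly below 13.64: 9. Equal to 13.64: 1.
PR = 9/10 × 100 = 90.0

90.0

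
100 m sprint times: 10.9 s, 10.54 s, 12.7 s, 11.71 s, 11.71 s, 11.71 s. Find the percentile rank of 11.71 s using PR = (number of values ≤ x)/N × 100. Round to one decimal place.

N = 6.
Strictly below 11.71: 2. Equal to 11.71: 3.
PR = 5/6 × 100 = 83.3

83.3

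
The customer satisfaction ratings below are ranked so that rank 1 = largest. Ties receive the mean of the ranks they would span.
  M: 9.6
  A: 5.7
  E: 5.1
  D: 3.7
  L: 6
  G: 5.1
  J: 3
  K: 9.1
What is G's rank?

Sorted (descending): 9.6, 9.1, 6, 5.7, 5.1, 5.1, 3.7, 3
The 2 values of 5.1 occupy positions 5–6 → average rank (5+6)/2 = 5.5.
G has value 5.1 → rank 5.5.

5.5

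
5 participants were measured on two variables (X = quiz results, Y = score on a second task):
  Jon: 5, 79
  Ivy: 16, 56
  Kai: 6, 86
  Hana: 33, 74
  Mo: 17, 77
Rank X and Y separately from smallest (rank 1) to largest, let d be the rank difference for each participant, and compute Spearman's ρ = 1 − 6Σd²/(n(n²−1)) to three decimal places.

-0.600

Ranks of variable 1: 1, 3, 2, 5, 4
Ranks of variable 2: 4, 1, 5, 2, 3
d = r₁ − r₂: -3, 2, -3, 3, 1
d²: 9, 4, 9, 9, 1; Σd² = 32
ρ = 1 − 6·32/(5·24) = 1 − 192/120 = -0.600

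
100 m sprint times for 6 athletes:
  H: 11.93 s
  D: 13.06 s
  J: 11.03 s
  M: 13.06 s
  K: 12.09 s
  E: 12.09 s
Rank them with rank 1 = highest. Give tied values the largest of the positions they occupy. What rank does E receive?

4

Sorted (descending): 13.06, 13.06, 12.09, 12.09, 11.93, 11.03
The 2 values of 13.06 occupy positions 1–2 → each gets rank 2.
The 2 values of 12.09 occupy positions 3–4 → each gets rank 4.
E has value 12.09 s → rank 4.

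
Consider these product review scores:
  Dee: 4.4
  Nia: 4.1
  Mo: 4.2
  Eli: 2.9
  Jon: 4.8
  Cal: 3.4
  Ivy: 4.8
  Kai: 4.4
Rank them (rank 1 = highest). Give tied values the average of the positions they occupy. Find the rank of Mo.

Sorted (descending): 4.8, 4.8, 4.4, 4.4, 4.2, 4.1, 3.4, 2.9
The 2 values of 4.8 occupy positions 1–2 → average rank (1+2)/2 = 1.5.
The 2 values of 4.4 occupy positions 3–4 → average rank (3+4)/2 = 3.5.
Mo has value 4.2 → rank 5.

5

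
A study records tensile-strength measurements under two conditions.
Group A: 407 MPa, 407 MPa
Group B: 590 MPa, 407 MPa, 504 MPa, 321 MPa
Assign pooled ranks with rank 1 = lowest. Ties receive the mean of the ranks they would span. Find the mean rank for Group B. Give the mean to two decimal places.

3.75

Sorted (ascending): 321, 407, 407, 407, 504, 590
The 3 values of 407 occupy positions 2–4 → average rank 3.
Group B values → pooled ranks: 590→6, 407→3, 504→5, 321→1
Mean rank = (6 + 3 + 5 + 1) / 4 = 3.75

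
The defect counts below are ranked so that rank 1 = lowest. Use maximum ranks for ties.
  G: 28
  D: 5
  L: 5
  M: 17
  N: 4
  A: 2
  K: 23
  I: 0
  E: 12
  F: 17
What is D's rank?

5

Sorted (ascending): 0, 2, 4, 5, 5, 12, 17, 17, 23, 28
The 2 values of 5 occupy positions 4–5 → each gets rank 5.
The 2 values of 17 occupy positions 7–8 → each gets rank 8.
D has value 5 → rank 5.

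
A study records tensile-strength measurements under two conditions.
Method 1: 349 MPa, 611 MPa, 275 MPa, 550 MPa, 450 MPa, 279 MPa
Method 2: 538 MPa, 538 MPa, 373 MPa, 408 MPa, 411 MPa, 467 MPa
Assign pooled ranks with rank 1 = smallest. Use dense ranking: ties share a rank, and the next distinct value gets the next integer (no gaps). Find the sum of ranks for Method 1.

34

Sorted (ascending): 275, 279, 349, 373, 408, 411, 450, 467, 538, 538, 550, 611
The 2 values of 538 share dense rank 9.
Remaining distinct values take the next consecutive integers.
Method 1 values → pooled ranks: 349→3, 611→11, 275→1, 550→10, 450→7, 279→2
Rank sum = 3 + 11 + 1 + 10 + 7 + 2 = 34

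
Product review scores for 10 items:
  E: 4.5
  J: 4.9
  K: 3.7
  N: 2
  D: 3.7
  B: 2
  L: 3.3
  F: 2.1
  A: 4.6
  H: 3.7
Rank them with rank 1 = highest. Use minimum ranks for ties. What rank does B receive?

Sorted (descending): 4.9, 4.6, 4.5, 3.7, 3.7, 3.7, 3.3, 2.1, 2, 2
The 3 values of 3.7 occupy positions 4–6 → each gets rank 4.
The 2 values of 2 occupy positions 9–10 → each gets rank 9.
B has value 2 → rank 9.

9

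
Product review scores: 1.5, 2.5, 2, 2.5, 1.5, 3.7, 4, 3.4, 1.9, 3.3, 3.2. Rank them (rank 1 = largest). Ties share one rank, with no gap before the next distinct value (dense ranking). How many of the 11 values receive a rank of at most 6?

Sorted (descending): 4, 3.7, 3.4, 3.3, 3.2, 2.5, 2.5, 2, 1.9, 1.5, 1.5
The 2 values of 2.5 share dense rank 6.
The 2 values of 1.5 share dense rank 9.
Remaining distinct values take the next consecutive integers.
Ranks ≤ 6: {1, 2, 3, 4, 5, 6, 6} → 7 values.

7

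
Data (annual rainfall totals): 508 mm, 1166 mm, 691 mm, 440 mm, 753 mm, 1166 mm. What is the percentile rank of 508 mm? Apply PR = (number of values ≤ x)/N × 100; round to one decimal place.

33.3

N = 6.
Strictly below 508: 1. Equal to 508: 1.
PR = 2/6 × 100 = 33.3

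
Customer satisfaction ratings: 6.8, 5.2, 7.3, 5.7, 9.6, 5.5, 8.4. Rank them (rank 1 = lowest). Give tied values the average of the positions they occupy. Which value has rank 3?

5.7

Sorted (ascending): 5.2, 5.5, 5.7, 6.8, 7.3, 8.4, 9.6
No ties — each value takes its position as its rank.
Rank 3 → value 5.7.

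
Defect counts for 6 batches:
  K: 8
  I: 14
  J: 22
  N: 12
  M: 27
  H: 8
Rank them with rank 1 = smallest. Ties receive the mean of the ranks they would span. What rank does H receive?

Sorted (ascending): 8, 8, 12, 14, 22, 27
The 2 values of 8 occupy positions 1–2 → average rank (1+2)/2 = 1.5.
H has value 8 → rank 1.5.

1.5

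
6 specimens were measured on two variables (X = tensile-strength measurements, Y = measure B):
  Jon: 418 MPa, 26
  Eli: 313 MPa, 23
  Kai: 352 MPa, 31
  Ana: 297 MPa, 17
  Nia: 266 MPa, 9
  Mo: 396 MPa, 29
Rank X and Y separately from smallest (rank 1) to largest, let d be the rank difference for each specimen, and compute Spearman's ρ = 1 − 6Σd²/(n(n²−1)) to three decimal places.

Ranks of variable 1: 6, 3, 4, 2, 1, 5
Ranks of variable 2: 4, 3, 6, 2, 1, 5
d = r₁ − r₂: 2, 0, -2, 0, 0, 0
d²: 4, 0, 4, 0, 0, 0; Σd² = 8
ρ = 1 − 6·8/(6·35) = 1 − 48/210 = 0.771

0.771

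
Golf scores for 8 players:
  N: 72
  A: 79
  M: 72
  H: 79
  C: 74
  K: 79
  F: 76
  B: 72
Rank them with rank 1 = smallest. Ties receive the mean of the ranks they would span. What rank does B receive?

Sorted (ascending): 72, 72, 72, 74, 76, 79, 79, 79
The 3 values of 72 occupy positions 1–3 → average rank 2.
The 3 values of 79 occupy positions 6–8 → average rank 7.
B has value 72 → rank 2.

2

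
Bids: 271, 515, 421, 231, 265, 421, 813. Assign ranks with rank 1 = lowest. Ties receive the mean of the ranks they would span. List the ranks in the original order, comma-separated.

3, 6, 4.5, 1, 2, 4.5, 7

Sorted (ascending): 231, 265, 271, 421, 421, 515, 813
The 2 values of 421 occupy positions 4–5 → average rank (4+5)/2 = 4.5.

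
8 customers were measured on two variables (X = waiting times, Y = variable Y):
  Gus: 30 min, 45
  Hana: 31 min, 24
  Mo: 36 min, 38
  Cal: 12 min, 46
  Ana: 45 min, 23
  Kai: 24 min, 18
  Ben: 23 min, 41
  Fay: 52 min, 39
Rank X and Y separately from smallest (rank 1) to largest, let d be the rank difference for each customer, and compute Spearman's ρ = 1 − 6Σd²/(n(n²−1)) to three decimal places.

-0.429

Ranks of variable 1: 4, 5, 6, 1, 7, 3, 2, 8
Ranks of variable 2: 7, 3, 4, 8, 2, 1, 6, 5
d = r₁ − r₂: -3, 2, 2, -7, 5, 2, -4, 3
d²: 9, 4, 4, 49, 25, 4, 16, 9; Σd² = 120
ρ = 1 − 6·120/(8·63) = 1 − 720/504 = -0.429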